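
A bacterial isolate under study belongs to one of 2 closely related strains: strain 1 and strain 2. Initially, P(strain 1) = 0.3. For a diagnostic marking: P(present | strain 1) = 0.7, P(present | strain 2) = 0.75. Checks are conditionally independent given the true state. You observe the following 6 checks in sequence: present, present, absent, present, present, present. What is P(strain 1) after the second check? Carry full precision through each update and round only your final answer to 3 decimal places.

0.272

Each posterior becomes the prior for the next update.
After 'present': P(strain 1) = 0.7·0.3000 / (0.7·0.3000 + 0.75·0.7000) ≈ 0.2857
After 'present': P(strain 1) = 0.7·0.2857 / (0.7·0.2857 + 0.75·0.7143) ≈ 0.2718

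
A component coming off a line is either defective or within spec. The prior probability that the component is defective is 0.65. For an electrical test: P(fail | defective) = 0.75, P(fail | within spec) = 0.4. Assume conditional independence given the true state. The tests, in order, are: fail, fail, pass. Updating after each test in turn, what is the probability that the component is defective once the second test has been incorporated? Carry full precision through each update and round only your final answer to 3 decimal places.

Each posterior becomes the prior for the next update.
After 'fail': P(defective) = 0.75·0.6500 / (0.75·0.6500 + 0.4·0.3500) ≈ 0.7769
After 'fail': P(defective) = 0.75·0.7769 / (0.75·0.7769 + 0.4·0.2231) ≈ 0.8672

0.867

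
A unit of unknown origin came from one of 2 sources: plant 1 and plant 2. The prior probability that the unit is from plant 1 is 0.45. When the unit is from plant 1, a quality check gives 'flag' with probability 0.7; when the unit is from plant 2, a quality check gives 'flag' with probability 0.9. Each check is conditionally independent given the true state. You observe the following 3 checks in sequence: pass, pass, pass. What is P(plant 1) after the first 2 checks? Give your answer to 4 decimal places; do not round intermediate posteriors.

After 'pass': P(plant 1) = 0.3·0.4500 / (0.3·0.4500 + 0.1·0.5500) ≈ 0.7105
After 'pass': P(plant 1) = 0.3·0.7105 / (0.3·0.7105 + 0.1·0.2895) ≈ 0.8804

0.8804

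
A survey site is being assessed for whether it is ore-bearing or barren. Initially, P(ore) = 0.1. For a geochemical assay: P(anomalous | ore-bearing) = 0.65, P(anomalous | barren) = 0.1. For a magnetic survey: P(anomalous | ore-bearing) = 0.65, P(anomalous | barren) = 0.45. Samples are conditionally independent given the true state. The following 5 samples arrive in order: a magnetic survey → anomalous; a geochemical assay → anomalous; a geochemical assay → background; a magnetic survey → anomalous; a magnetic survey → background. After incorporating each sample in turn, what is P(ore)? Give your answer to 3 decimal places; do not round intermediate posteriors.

0.272

After a magnetic survey='anomalous': P(ore) = 0.65·0.1000 / (0.65·0.1000 + 0.45·0.9000) ≈ 0.1383
After a geochemical assay='anomalous': P(ore) = 0.65·0.1383 / (0.65·0.1383 + 0.1·0.8617) ≈ 0.5106
After a geochemical assay='background': P(ore) = 0.35·0.5106 / (0.35·0.5106 + 0.9·0.4894) ≈ 0.2886
After a magnetic survey='anomalous': P(ore) = 0.65·0.2886 / (0.65·0.2886 + 0.45·0.7114) ≈ 0.3695
After a magnetic survey='background': P(ore) = 0.35·0.3695 / (0.35·0.3695 + 0.55·0.6305) ≈ 0.2716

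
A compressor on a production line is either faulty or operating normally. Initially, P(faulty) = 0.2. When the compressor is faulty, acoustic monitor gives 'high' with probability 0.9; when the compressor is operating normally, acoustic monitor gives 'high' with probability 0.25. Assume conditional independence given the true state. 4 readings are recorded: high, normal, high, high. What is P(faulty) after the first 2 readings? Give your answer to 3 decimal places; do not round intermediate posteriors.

Each posterior becomes the prior for the next update.
After 'high': P(faulty) = 0.9·0.2000 / (0.9·0.2000 + 0.25·0.8000) ≈ 0.4737
After 'normal': P(faulty) = 0.1·0.4737 / (0.1·0.4737 + 0.75·0.5263) ≈ 0.1071

0.107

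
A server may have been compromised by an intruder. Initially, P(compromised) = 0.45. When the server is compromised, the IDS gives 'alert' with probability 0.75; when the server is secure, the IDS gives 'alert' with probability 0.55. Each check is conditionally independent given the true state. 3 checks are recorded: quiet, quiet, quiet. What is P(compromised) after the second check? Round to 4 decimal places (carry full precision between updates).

After 'quiet': P(compromised) = 0.25·0.4500 / (0.25·0.4500 + 0.45·0.5500) ≈ 0.3125
After 'quiet': P(compromised) = 0.25·0.3125 / (0.25·0.3125 + 0.45·0.6875) ≈ 0.2016

0.2016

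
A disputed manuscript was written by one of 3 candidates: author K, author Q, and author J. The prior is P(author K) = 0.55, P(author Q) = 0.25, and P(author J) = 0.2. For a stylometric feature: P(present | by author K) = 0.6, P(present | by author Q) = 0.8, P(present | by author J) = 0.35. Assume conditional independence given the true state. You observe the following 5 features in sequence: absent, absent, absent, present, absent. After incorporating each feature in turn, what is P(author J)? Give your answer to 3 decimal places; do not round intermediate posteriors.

0.588

After 'absent': normaliser = 0.4·0.5500 + 0.2·0.2500 + 0.65·0.2000; P(author K) ≈ 0.5500, P(author Q) ≈ 0.1250, P(author J) ≈ 0.3250
After 'absent': normaliser = 0.4·0.5500 + 0.2·0.1250 + 0.65·0.3250; P(author K) ≈ 0.4822, P(author Q) ≈ 0.0548, P(author J) ≈ 0.4630
After 'absent': normaliser = 0.4·0.4822 + 0.2·0.0548 + 0.65·0.4630; P(author K) ≈ 0.3821, P(author Q) ≈ 0.0217, P(author J) ≈ 0.5962
After 'present': normaliser = 0.6·0.3821 + 0.8·0.0217 + 0.35·0.5962; P(author K) ≈ 0.5035, P(author Q) ≈ 0.0381, P(author J) ≈ 0.4583
After 'absent': normaliser = 0.4·0.5035 + 0.2·0.0381 + 0.65·0.4583; P(author K) ≈ 0.3973, P(author Q) ≈ 0.0150, P(author J) ≈ 0.5876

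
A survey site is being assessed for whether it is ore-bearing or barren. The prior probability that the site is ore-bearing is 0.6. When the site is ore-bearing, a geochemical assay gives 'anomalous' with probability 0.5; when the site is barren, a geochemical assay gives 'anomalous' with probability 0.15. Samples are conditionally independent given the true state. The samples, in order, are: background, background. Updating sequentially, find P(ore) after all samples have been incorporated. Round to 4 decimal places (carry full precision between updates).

0.3417

After 'background': P(ore) = 0.5·0.6000 / (0.5·0.6000 + 0.85·0.4000) ≈ 0.4688
After 'background': P(ore) = 0.5·0.4688 / (0.5·0.4688 + 0.85·0.5312) ≈ 0.3417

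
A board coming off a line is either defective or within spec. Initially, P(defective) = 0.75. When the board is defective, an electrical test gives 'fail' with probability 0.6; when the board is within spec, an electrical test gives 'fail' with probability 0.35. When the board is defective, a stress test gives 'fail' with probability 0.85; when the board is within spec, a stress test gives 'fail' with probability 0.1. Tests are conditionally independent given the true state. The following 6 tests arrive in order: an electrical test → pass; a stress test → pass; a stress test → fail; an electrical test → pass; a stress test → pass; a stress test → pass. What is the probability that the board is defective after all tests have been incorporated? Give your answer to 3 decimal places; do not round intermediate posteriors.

0.043

After an electrical test='pass': P(defective) = 0.4·0.7500 / (0.4·0.7500 + 0.65·0.2500) ≈ 0.6486
After a stress test='pass': P(defective) = 0.15·0.6486 / (0.15·0.6486 + 0.9·0.3514) ≈ 0.2353
After a stress test='fail': P(defective) = 0.85·0.2353 / (0.85·0.2353 + 0.1·0.7647) ≈ 0.7234
After an electrical test='pass': P(defective) = 0.4·0.7234 / (0.4·0.7234 + 0.65·0.2766) ≈ 0.6168
After a stress test='pass': P(defective) = 0.15·0.6168 / (0.15·0.6168 + 0.9·0.3832) ≈ 0.2115
After a stress test='pass': P(defective) = 0.15·0.2115 / (0.15·0.2115 + 0.9·0.7885) ≈ 0.0428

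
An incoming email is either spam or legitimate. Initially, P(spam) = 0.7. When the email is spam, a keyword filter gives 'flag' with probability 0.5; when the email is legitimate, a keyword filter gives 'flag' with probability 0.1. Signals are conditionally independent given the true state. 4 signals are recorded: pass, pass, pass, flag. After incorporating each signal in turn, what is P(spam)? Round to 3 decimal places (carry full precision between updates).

After 'pass': P(spam) = 0.5·0.7000 / (0.5·0.7000 + 0.9·0.3000) ≈ 0.5645
After 'pass': P(spam) = 0.5·0.5645 / (0.5·0.5645 + 0.9·0.4355) ≈ 0.4187
After 'pass': P(spam) = 0.5·0.4187 / (0.5·0.4187 + 0.9·0.5813) ≈ 0.2858
After 'flag': P(spam) = 0.5·0.2858 / (0.5·0.2858 + 0.1·0.7142) ≈ 0.6667

0.667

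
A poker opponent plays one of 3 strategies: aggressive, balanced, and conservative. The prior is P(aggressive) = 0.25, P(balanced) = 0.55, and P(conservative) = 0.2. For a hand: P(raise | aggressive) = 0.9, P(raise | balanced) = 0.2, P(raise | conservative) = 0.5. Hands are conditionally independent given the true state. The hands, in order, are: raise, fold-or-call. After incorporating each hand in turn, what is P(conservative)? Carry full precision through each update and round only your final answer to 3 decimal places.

0.312

After 'raise': normaliser = 0.9·0.2500 + 0.2·0.5500 + 0.5·0.2000; P(aggressive) ≈ 0.5172, P(balanced) ≈ 0.2529, P(conservative) ≈ 0.2299
After 'fold-or-call': normaliser = 0.1·0.5172 + 0.8·0.2529 + 0.5·0.2299; P(aggressive) ≈ 0.1402, P(balanced) ≈ 0.5483, P(conservative) ≈ 0.3115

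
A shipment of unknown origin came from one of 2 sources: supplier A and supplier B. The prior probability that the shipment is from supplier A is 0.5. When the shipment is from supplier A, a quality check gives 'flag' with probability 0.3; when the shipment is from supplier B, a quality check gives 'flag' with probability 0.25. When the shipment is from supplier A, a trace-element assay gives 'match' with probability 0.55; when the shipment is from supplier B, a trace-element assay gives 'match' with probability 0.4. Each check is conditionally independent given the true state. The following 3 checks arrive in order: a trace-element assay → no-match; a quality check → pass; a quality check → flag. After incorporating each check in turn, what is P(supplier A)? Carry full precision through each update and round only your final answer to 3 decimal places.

After a trace-element assay='no-match': P(supplier A) = 0.45·0.5000 / (0.45·0.5000 + 0.6·0.5000) ≈ 0.4286
After a quality check='pass': P(supplier A) = 0.7·0.4286 / (0.7·0.4286 + 0.75·0.5714) ≈ 0.4118
After a quality check='flag': P(supplier A) = 0.3·0.4118 / (0.3·0.4118 + 0.25·0.5882) ≈ 0.4565

0.457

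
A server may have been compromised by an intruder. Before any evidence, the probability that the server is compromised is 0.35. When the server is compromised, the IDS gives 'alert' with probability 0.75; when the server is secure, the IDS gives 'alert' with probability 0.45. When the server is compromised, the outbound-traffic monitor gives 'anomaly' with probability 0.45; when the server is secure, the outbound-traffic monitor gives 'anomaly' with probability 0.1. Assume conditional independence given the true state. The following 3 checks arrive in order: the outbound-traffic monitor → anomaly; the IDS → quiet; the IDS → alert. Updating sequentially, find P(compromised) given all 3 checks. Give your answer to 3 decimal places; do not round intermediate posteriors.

0.647

After the outbound-traffic monitor='anomaly': P(compromised) = 0.45·0.3500 / (0.45·0.3500 + 0.1·0.6500) ≈ 0.7079
After the IDS='quiet': P(compromised) = 0.25·0.7079 / (0.25·0.7079 + 0.55·0.2921) ≈ 0.5241
After the IDS='alert': P(compromised) = 0.75·0.5241 / (0.75·0.5241 + 0.45·0.4759) ≈ 0.6473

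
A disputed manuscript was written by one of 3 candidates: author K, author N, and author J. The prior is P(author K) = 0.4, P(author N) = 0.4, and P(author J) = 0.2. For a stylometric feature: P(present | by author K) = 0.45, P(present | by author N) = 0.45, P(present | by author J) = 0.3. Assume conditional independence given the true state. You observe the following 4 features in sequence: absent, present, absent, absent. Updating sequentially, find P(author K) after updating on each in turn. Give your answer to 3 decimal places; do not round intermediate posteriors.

After 'absent': normaliser = 0.55·0.4000 + 0.55·0.4000 + 0.7·0.2000; P(author K) ≈ 0.3793, P(author N) ≈ 0.3793, P(author J) ≈ 0.2414
After 'present': normaliser = 0.45·0.3793 + 0.45·0.3793 + 0.3·0.2414; P(author K) ≈ 0.4125, P(author N) ≈ 0.4125, P(author J) ≈ 0.1750
After 'absent': normaliser = 0.55·0.4125 + 0.55·0.4125 + 0.7·0.1750; P(author K) ≈ 0.3937, P(author N) ≈ 0.3937, P(author J) ≈ 0.2126
After 'absent': normaliser = 0.55·0.3937 + 0.55·0.3937 + 0.7·0.2126; P(author K) ≈ 0.3721, P(author N) ≈ 0.3721, P(author J) ≈ 0.2557

0.372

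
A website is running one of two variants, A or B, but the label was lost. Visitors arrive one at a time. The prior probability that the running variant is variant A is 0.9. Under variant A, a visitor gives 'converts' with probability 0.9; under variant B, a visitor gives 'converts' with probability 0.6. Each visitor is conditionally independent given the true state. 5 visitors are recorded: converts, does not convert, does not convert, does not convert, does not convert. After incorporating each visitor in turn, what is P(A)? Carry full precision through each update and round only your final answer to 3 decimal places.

0.050

After 'converts': P(A) = 0.9·0.9000 / (0.9·0.9000 + 0.6·0.1000) ≈ 0.9310
After 'does not convert': P(A) = 0.1·0.9310 / (0.1·0.9310 + 0.4·0.0690) ≈ 0.7714
After 'does not convert': P(A) = 0.1·0.7714 / (0.1·0.7714 + 0.4·0.2286) ≈ 0.4576
After 'does not convert': P(A) = 0.1·0.4576 / (0.1·0.4576 + 0.4·0.5424) ≈ 0.1742
After 'does not convert': P(A) = 0.1·0.1742 / (0.1·0.1742 + 0.4·0.8258) ≈ 0.0501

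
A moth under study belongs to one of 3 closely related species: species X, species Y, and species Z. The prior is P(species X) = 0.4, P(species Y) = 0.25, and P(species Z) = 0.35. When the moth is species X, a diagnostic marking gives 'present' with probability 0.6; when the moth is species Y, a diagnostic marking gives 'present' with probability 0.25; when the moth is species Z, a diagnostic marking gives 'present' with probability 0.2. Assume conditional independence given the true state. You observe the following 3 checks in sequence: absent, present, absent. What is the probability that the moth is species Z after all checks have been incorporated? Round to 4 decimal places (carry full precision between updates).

After 'absent': normaliser = 0.4·0.4000 + 0.75·0.2500 + 0.8·0.3500; P(species X) ≈ 0.2550, P(species Y) ≈ 0.2988, P(species Z) ≈ 0.4462
After 'present': normaliser = 0.6·0.2550 + 0.25·0.2988 + 0.2·0.4462; P(species X) ≈ 0.4827, P(species Y) ≈ 0.2357, P(species Z) ≈ 0.2816
After 'absent': normaliser = 0.4·0.4827 + 0.75·0.2357 + 0.8·0.2816; P(species X) ≈ 0.3244, P(species Y) ≈ 0.2970, P(species Z) ≈ 0.3785

0.3785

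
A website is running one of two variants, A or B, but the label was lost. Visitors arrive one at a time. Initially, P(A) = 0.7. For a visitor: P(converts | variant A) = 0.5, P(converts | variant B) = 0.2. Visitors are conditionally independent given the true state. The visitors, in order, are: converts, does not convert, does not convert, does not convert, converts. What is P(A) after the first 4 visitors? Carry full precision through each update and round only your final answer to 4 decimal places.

0.5875

After 'converts': P(A) = 0.5·0.7000 / (0.5·0.7000 + 0.2·0.3000) ≈ 0.8537
After 'does not convert': P(A) = 0.5·0.8537 / (0.5·0.8537 + 0.8·0.1463) ≈ 0.7848
After 'does not convert': P(A) = 0.5·0.7848 / (0.5·0.7848 + 0.8·0.2152) ≈ 0.6950
After 'does not convert': P(A) = 0.5·0.6950 / (0.5·0.6950 + 0.8·0.3050) ≈ 0.5875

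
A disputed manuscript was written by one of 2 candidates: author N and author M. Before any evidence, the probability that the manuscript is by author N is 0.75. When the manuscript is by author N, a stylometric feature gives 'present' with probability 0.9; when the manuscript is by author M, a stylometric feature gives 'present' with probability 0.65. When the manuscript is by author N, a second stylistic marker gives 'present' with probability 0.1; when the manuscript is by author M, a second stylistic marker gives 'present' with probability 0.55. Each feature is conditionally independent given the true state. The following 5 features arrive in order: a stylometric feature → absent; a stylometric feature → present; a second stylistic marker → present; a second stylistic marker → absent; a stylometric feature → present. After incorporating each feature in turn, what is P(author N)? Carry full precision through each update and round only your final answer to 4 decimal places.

0.3740

Apply Bayes' rule sequentially, carrying P(author N) forward.
After a stylometric feature='absent': P(author N) = 0.1·0.7500 / (0.1·0.7500 + 0.35·0.2500) ≈ 0.4615
After a stylometric feature='present': P(author N) = 0.9·0.4615 / (0.9·0.4615 + 0.65·0.5385) ≈ 0.5427
After a second stylistic marker='present': P(author N) = 0.1·0.5427 / (0.1·0.5427 + 0.55·0.4573) ≈ 0.1775
After a second stylistic marker='absent': P(author N) = 0.9·0.1775 / (0.9·0.1775 + 0.45·0.8225) ≈ 0.3015
After a stylometric feature='present': P(author N) = 0.9·0.3015 / (0.9·0.3015 + 0.65·0.6985) ≈ 0.3740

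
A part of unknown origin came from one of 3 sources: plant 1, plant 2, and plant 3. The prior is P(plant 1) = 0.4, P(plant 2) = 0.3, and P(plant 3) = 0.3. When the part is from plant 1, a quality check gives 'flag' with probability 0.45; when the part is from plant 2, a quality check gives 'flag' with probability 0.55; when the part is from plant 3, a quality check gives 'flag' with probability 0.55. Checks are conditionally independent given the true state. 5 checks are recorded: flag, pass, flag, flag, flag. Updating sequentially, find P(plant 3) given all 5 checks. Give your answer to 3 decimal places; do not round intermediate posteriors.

0.366

After 'flag': normaliser = 0.45·0.4000 + 0.55·0.3000 + 0.55·0.3000; P(plant 1) ≈ 0.3529, P(plant 2) ≈ 0.3235, P(plant 3) ≈ 0.3235
After 'pass': normaliser = 0.55·0.3529 + 0.45·0.3235 + 0.45·0.3235; P(plant 1) ≈ 0.4000, P(plant 2) ≈ 0.3000, P(plant 3) ≈ 0.3000
After 'flag': normaliser = 0.45·0.4000 + 0.55·0.3000 + 0.55·0.3000; P(plant 1) ≈ 0.3529, P(plant 2) ≈ 0.3235, P(plant 3) ≈ 0.3235
After 'flag': normaliser = 0.45·0.3529 + 0.55·0.3235 + 0.55·0.3235; P(plant 1) ≈ 0.3086, P(plant 2) ≈ 0.3457, P(plant 3) ≈ 0.3457
After 'flag': normaliser = 0.45·0.3086 + 0.55·0.3457 + 0.55·0.3457; P(plant 1) ≈ 0.2675, P(plant 2) ≈ 0.3663, P(plant 3) ≈ 0.3663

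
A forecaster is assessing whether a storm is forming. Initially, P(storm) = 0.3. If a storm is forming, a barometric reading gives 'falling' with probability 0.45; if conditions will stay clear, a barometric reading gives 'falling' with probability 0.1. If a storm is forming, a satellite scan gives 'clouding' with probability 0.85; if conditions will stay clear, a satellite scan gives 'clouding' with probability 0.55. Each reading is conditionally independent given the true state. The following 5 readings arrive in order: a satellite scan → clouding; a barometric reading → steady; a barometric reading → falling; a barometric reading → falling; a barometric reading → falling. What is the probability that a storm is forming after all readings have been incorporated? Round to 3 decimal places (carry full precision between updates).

After a satellite scan='clouding': P(storm) = 0.85·0.3000 / (0.85·0.3000 + 0.55·0.7000) ≈ 0.3984
After a barometric reading='steady': P(storm) = 0.55·0.3984 / (0.55·0.3984 + 0.9·0.6016) ≈ 0.2881
After a barometric reading='falling': P(storm) = 0.45·0.2881 / (0.45·0.2881 + 0.1·0.7119) ≈ 0.6456
After a barometric reading='falling': P(storm) = 0.45·0.6456 / (0.45·0.6456 + 0.1·0.3544) ≈ 0.8913
After a barometric reading='falling': P(storm) = 0.45·0.8913 / (0.45·0.8913 + 0.1·0.1087) ≈ 0.9736

0.974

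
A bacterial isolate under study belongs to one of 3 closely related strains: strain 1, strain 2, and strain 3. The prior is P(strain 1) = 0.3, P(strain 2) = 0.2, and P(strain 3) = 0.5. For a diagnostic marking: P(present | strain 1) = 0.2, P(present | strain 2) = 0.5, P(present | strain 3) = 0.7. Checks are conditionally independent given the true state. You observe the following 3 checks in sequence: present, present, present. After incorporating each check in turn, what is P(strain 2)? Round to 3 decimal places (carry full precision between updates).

After 'present': normaliser = 0.2·0.3000 + 0.5·0.2000 + 0.7·0.5000; P(strain 1) ≈ 0.1176, P(strain 2) ≈ 0.1961, P(strain 3) ≈ 0.6863
After 'present': normaliser = 0.2·0.1176 + 0.5·0.1961 + 0.7·0.6863; P(strain 1) ≈ 0.0391, P(strain 2) ≈ 0.1629, P(strain 3) ≈ 0.7980
After 'present': normaliser = 0.2·0.0391 + 0.5·0.1629 + 0.7·0.7980; P(strain 1) ≈ 0.0121, P(strain 2) ≈ 0.1257, P(strain 3) ≈ 0.8622

0.126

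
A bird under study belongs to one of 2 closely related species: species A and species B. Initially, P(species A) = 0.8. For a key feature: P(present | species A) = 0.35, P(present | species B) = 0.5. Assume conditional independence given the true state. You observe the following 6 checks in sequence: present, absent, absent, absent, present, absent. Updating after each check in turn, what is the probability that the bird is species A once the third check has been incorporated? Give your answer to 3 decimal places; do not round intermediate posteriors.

Each posterior becomes the prior for the next update.
After 'present': P(species A) = 0.35·0.8000 / (0.35·0.8000 + 0.5·0.2000) ≈ 0.7368
After 'absent': P(species A) = 0.65·0.7368 / (0.65·0.7368 + 0.5·0.2632) ≈ 0.7845
After 'absent': P(species A) = 0.65·0.7845 / (0.65·0.7845 + 0.5·0.2155) ≈ 0.8255

0.826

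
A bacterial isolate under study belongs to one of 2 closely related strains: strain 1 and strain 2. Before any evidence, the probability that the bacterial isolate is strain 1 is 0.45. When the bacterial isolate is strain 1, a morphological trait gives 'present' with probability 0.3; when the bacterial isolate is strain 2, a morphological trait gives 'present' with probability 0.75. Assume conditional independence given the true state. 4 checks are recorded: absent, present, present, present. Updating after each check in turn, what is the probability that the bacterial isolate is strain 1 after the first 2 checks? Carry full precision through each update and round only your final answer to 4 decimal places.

After 'absent': P(strain 1) = 0.7·0.4500 / (0.7·0.4500 + 0.25·0.5500) ≈ 0.6961
After 'present': P(strain 1) = 0.3·0.6961 / (0.3·0.6961 + 0.75·0.3039) ≈ 0.4782

0.4782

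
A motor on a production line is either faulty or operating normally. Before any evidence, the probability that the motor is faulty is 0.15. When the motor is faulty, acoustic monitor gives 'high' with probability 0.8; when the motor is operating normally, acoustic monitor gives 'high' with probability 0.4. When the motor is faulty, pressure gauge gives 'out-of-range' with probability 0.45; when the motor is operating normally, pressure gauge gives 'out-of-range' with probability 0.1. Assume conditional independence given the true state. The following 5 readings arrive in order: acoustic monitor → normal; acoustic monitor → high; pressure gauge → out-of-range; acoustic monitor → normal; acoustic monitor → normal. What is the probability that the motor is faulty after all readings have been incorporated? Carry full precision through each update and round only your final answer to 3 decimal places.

After acoustic monitor='normal': P(faulty) = 0.2·0.1500 / (0.2·0.1500 + 0.6·0.8500) ≈ 0.0556
After acoustic monitor='high': P(faulty) = 0.8·0.0556 / (0.8·0.0556 + 0.4·0.9444) ≈ 0.1053
After pressure gauge='out-of-range': P(faulty) = 0.45·0.1053 / (0.45·0.1053 + 0.1·0.8947) ≈ 0.3462
After acoustic monitor='normal': P(faulty) = 0.2·0.3462 / (0.2·0.3462 + 0.6·0.6538) ≈ 0.1500
After acoustic monitor='normal': P(faulty) = 0.2·0.1500 / (0.2·0.1500 + 0.6·0.8500) ≈ 0.0556

0.056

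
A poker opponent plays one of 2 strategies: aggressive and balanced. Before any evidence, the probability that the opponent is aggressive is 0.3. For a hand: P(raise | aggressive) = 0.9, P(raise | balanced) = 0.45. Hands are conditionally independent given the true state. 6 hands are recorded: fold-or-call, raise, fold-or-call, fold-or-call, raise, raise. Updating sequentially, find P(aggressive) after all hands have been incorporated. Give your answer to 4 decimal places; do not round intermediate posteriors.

0.0202

After 'fold-or-call': P(aggressive) = 0.1·0.3000 / (0.1·0.3000 + 0.55·0.7000) ≈ 0.0723
After 'raise': P(aggressive) = 0.9·0.0723 / (0.9·0.0723 + 0.45·0.9277) ≈ 0.1348
After 'fold-or-call': P(aggressive) = 0.1·0.1348 / (0.1·0.1348 + 0.55·0.8652) ≈ 0.0276
After 'fold-or-call': P(aggressive) = 0.1·0.0276 / (0.1·0.0276 + 0.55·0.9724) ≈ 0.0051
After 'raise': P(aggressive) = 0.9·0.0051 / (0.9·0.0051 + 0.45·0.9949) ≈ 0.0102
After 'raise': P(aggressive) = 0.9·0.0102 / (0.9·0.0102 + 0.45·0.9898) ≈ 0.0202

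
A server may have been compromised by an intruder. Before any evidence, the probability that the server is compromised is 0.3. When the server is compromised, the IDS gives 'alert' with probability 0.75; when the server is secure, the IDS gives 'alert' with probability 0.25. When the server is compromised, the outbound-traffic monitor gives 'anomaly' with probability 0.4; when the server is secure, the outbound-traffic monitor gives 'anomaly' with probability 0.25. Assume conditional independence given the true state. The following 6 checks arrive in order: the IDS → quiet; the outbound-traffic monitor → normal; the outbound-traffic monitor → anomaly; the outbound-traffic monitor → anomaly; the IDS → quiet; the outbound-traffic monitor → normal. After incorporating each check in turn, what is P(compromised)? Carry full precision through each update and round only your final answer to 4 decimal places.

0.0724

After the IDS='quiet': P(compromised) = 0.25·0.3000 / (0.25·0.3000 + 0.75·0.7000) ≈ 0.1250
After the outbound-traffic monitor='normal': P(compromised) = 0.6·0.1250 / (0.6·0.1250 + 0.75·0.8750) ≈ 0.1026
After the outbound-traffic monitor='anomaly': P(compromised) = 0.4·0.1026 / (0.4·0.1026 + 0.25·0.8974) ≈ 0.1546
After the outbound-traffic monitor='anomaly': P(compromised) = 0.4·0.1546 / (0.4·0.1546 + 0.25·0.8454) ≈ 0.2263
After the IDS='quiet': P(compromised) = 0.25·0.2263 / (0.25·0.2263 + 0.75·0.7737) ≈ 0.0889
After the outbound-traffic monitor='normal': P(compromised) = 0.6·0.0889 / (0.6·0.0889 + 0.75·0.9111) ≈ 0.0724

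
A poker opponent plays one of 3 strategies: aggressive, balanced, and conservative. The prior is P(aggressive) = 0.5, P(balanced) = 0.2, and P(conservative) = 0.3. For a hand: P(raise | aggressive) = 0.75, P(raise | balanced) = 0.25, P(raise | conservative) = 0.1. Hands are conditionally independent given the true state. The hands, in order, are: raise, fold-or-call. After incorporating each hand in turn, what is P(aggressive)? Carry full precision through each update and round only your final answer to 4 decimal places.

0.5924

After 'raise': normaliser = 0.75·0.5000 + 0.25·0.2000 + 0.1·0.3000; P(aggressive) ≈ 0.8242, P(balanced) ≈ 0.1099, P(conservative) ≈ 0.0659
After 'fold-or-call': normaliser = 0.25·0.8242 + 0.75·0.1099 + 0.9·0.0659; P(aggressive) ≈ 0.5924, P(balanced) ≈ 0.2370, P(conservative) ≈ 0.1706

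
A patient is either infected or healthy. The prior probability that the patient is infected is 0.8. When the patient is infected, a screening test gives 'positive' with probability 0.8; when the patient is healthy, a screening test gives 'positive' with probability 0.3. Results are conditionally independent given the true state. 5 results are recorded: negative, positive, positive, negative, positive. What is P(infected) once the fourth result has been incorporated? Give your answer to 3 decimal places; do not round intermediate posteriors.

0.699

After 'negative': P(infected) = 0.2·0.8000 / (0.2·0.8000 + 0.7·0.2000) ≈ 0.5333
After 'positive': P(infected) = 0.8·0.5333 / (0.8·0.5333 + 0.3·0.4667) ≈ 0.7529
After 'positive': P(infected) = 0.8·0.7529 / (0.8·0.7529 + 0.3·0.2471) ≈ 0.8904
After 'negative': P(infected) = 0.2·0.8904 / (0.2·0.8904 + 0.7·0.1096) ≈ 0.6990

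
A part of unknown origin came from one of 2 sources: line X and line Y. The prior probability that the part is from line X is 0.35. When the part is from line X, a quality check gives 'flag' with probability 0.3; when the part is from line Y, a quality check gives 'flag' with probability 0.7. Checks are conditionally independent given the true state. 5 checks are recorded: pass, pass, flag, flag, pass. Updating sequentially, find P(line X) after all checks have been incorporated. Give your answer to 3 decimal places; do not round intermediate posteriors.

After 'pass': P(line X) = 0.7·0.3500 / (0.7·0.3500 + 0.3·0.6500) ≈ 0.5568
After 'pass': P(line X) = 0.7·0.5568 / (0.7·0.5568 + 0.3·0.4432) ≈ 0.7457
After 'flag': P(line X) = 0.3·0.7457 / (0.3·0.7457 + 0.7·0.2543) ≈ 0.5568
After 'flag': P(line X) = 0.3·0.5568 / (0.3·0.5568 + 0.7·0.4432) ≈ 0.3500
After 'pass': P(line X) = 0.7·0.3500 / (0.7·0.3500 + 0.3·0.6500) ≈ 0.5568

0.557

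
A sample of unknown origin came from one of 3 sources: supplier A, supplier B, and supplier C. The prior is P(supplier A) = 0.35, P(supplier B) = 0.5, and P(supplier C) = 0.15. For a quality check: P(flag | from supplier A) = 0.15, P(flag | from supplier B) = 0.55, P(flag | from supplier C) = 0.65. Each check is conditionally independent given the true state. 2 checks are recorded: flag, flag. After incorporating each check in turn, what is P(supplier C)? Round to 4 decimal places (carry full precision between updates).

After 'flag': normaliser = 0.15·0.3500 + 0.55·0.5000 + 0.65·0.1500; P(supplier A) ≈ 0.1235, P(supplier B) ≈ 0.6471, P(supplier C) ≈ 0.2294
After 'flag': normaliser = 0.15·0.1235 + 0.55·0.6471 + 0.65·0.2294; P(supplier A) ≈ 0.0354, P(supplier B) ≈ 0.6798, P(supplier C) ≈ 0.2848

0.2848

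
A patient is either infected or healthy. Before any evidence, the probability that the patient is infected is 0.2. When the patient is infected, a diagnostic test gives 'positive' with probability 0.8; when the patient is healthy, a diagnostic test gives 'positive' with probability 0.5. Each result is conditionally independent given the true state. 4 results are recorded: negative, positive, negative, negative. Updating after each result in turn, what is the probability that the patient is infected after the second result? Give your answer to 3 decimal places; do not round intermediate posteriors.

After 'negative': P(infected) = 0.2·0.2000 / (0.2·0.2000 + 0.5·0.8000) ≈ 0.0909
After 'positive': P(infected) = 0.8·0.0909 / (0.8·0.0909 + 0.5·0.9091) ≈ 0.1379

0.138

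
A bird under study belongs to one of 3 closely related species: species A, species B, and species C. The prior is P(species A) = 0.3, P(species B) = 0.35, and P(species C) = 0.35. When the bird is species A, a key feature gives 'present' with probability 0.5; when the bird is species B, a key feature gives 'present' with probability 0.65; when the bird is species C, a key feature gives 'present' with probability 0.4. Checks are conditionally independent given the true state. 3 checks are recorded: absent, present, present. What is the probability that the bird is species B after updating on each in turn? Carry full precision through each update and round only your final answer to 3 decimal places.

0.421

Each posterior becomes the prior for the next update.
After 'absent': normaliser = 0.5·0.3000 + 0.35·0.3500 + 0.6·0.3500; P(species A) ≈ 0.3109, P(species B) ≈ 0.2539, P(species C) ≈ 0.4352
After 'present': normaliser = 0.5·0.3109 + 0.65·0.2539 + 0.4·0.4352; P(species A) ≈ 0.3143, P(species B) ≈ 0.3337, P(species C) ≈ 0.3520
After 'present': normaliser = 0.5·0.3143 + 0.65·0.3337 + 0.4·0.3520; P(species A) ≈ 0.3052, P(species B) ≈ 0.4213, P(species C) ≈ 0.2735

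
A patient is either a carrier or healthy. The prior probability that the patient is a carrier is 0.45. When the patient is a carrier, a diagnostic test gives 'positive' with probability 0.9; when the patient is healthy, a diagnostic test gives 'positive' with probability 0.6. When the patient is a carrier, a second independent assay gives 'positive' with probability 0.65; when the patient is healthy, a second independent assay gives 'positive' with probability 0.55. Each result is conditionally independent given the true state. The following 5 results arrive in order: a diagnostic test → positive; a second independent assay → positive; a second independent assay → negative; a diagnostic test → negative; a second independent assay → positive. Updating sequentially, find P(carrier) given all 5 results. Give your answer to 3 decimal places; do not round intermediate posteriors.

0.250

After a diagnostic test='positive': P(carrier) = 0.9·0.4500 / (0.9·0.4500 + 0.6·0.5500) ≈ 0.5510
After a second independent assay='positive': P(carrier) = 0.65·0.5510 / (0.65·0.5510 + 0.55·0.4490) ≈ 0.5919
After a second independent assay='negative': P(carrier) = 0.35·0.5919 / (0.35·0.5919 + 0.45·0.4081) ≈ 0.5301
After a diagnostic test='negative': P(carrier) = 0.1·0.5301 / (0.1·0.5301 + 0.4·0.4699) ≈ 0.2200
After a second independent assay='positive': P(carrier) = 0.65·0.2200 / (0.65·0.2200 + 0.55·0.7800) ≈ 0.2500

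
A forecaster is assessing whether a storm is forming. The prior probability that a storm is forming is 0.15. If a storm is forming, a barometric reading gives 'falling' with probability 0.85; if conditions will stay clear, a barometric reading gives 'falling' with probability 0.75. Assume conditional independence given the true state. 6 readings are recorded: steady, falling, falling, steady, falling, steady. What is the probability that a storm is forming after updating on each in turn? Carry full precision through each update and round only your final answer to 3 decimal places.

After 'steady': P(storm) = 0.15·0.1500 / (0.15·0.1500 + 0.25·0.8500) ≈ 0.0957
After 'falling': P(storm) = 0.85·0.0957 / (0.85·0.0957 + 0.75·0.9043) ≈ 0.1071
After 'falling': P(storm) = 0.85·0.1071 / (0.85·0.1071 + 0.75·0.8929) ≈ 0.1197
After 'steady': P(storm) = 0.15·0.1197 / (0.15·0.1197 + 0.25·0.8803) ≈ 0.0754
After 'falling': P(storm) = 0.85·0.0754 / (0.85·0.0754 + 0.75·0.9246) ≈ 0.0847
After 'steady': P(storm) = 0.15·0.0847 / (0.15·0.0847 + 0.25·0.9153) ≈ 0.0526

0.053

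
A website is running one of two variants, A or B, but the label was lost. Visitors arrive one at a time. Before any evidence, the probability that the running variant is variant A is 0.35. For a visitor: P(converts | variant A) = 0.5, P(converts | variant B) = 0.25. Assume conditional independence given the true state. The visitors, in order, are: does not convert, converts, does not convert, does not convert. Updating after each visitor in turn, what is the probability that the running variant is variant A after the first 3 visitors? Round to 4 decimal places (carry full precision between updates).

Apply Bayes' rule sequentially, carrying P(A) forward.
After 'does not convert': P(A) = 0.5·0.3500 / (0.5·0.3500 + 0.75·0.6500) ≈ 0.2642
After 'converts': P(A) = 0.5·0.2642 / (0.5·0.2642 + 0.25·0.7358) ≈ 0.4179
After 'does not convert': P(A) = 0.5·0.4179 / (0.5·0.4179 + 0.75·0.5821) ≈ 0.3237

0.3237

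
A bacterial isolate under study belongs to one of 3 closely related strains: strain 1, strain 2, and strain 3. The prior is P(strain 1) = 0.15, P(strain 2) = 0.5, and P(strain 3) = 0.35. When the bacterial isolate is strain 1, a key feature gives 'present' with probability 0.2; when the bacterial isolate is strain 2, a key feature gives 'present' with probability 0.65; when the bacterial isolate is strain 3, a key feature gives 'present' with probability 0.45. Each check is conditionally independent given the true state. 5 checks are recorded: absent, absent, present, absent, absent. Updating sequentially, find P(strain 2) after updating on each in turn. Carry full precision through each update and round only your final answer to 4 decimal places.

After 'absent': normaliser = 0.8·0.1500 + 0.35·0.5000 + 0.55·0.3500; P(strain 1) ≈ 0.2462, P(strain 2) ≈ 0.3590, P(strain 3) ≈ 0.3949
After 'absent': normaliser = 0.8·0.2462 + 0.35·0.3590 + 0.55·0.3949; P(strain 1) ≈ 0.3648, P(strain 2) ≈ 0.2328, P(strain 3) ≈ 0.4024
After 'present': normaliser = 0.2·0.3648 + 0.65·0.2328 + 0.45·0.4024; P(strain 1) ≈ 0.1800, P(strain 2) ≈ 0.3733, P(strain 3) ≈ 0.4467
After 'absent': normaliser = 0.8·0.1800 + 0.35·0.3733 + 0.55·0.4467; P(strain 1) ≈ 0.2768, P(strain 2) ≈ 0.2511, P(strain 3) ≈ 0.4722
After 'absent': normaliser = 0.8·0.2768 + 0.35·0.2511 + 0.55·0.4722; P(strain 1) ≈ 0.3891, P(strain 2) ≈ 0.1544, P(strain 3) ≈ 0.4564

0.1544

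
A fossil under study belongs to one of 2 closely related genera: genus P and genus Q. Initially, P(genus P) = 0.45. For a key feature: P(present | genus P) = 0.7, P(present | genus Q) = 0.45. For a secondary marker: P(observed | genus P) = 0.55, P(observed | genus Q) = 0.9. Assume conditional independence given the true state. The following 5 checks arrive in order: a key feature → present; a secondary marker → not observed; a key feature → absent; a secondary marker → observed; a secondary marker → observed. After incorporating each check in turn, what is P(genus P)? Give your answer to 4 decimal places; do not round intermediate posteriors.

After a key feature='present': P(genus P) = 0.7·0.4500 / (0.7·0.4500 + 0.45·0.5500) ≈ 0.5600
After a secondary marker='not observed': P(genus P) = 0.45·0.5600 / (0.45·0.5600 + 0.1·0.4400) ≈ 0.8514
After a key feature='absent': P(genus P) = 0.3·0.8514 / (0.3·0.8514 + 0.55·0.1486) ≈ 0.7575
After a secondary marker='observed': P(genus P) = 0.55·0.7575 / (0.55·0.7575 + 0.9·0.2425) ≈ 0.6562
After a secondary marker='observed': P(genus P) = 0.55·0.6562 / (0.55·0.6562 + 0.9·0.3438) ≈ 0.5385

0.5385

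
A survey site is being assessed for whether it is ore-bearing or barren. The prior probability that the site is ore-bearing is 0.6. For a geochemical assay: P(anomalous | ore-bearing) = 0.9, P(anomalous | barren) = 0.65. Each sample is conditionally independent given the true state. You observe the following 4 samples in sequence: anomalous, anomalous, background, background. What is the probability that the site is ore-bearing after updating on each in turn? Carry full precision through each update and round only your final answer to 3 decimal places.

0.190

After 'anomalous': P(ore) = 0.9·0.6000 / (0.9·0.6000 + 0.65·0.4000) ≈ 0.6750
After 'anomalous': P(ore) = 0.9·0.6750 / (0.9·0.6750 + 0.65·0.3250) ≈ 0.7420
After 'background': P(ore) = 0.1·0.7420 / (0.1·0.7420 + 0.35·0.2580) ≈ 0.4510
After 'background': P(ore) = 0.1·0.4510 / (0.1·0.4510 + 0.35·0.5490) ≈ 0.1901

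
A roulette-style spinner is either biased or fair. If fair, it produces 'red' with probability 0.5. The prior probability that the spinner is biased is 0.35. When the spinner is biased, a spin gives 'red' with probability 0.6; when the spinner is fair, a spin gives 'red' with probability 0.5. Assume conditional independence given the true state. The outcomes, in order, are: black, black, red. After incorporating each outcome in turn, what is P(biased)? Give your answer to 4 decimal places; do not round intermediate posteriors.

Each posterior becomes the prior for the next update.
After 'black': P(biased) = 0.4·0.3500 / (0.4·0.3500 + 0.5·0.6500) ≈ 0.3011
After 'black': P(biased) = 0.4·0.3011 / (0.4·0.3011 + 0.5·0.6989) ≈ 0.2563
After 'red': P(biased) = 0.6·0.2563 / (0.6·0.2563 + 0.5·0.7437) ≈ 0.2926

0.2926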